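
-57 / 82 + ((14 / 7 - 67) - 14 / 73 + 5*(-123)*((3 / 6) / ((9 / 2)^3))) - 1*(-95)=25.74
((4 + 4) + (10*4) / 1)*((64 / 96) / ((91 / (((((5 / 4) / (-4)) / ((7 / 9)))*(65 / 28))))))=-225 / 686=-0.33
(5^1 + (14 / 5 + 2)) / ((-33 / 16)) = -784 / 165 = -4.75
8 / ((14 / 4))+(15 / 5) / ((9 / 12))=44 / 7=6.29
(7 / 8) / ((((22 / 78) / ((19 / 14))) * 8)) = 741 / 1408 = 0.53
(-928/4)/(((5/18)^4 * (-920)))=3044304/71875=42.36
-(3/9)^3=-1/27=-0.04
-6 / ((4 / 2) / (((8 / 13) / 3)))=-0.62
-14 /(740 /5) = -7 /74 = -0.09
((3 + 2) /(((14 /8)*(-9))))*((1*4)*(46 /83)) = -3680 /5229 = -0.70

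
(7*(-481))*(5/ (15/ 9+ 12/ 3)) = -50505/ 17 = -2970.88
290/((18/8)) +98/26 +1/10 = 155327/1170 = 132.76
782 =782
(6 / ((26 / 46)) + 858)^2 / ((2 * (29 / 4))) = 255018528 / 4901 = 52033.98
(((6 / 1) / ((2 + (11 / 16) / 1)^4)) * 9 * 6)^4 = 203282392447840896882957090816 / 136614025729312093462315201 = 1488.01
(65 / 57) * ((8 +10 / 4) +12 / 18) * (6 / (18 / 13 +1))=56615 / 1767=32.04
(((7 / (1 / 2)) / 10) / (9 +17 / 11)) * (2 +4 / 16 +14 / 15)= 14707 / 34800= 0.42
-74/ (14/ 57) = -2109/ 7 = -301.29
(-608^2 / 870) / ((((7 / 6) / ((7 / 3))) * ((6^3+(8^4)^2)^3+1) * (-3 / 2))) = 739328 / 6162926289708702501067545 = 0.00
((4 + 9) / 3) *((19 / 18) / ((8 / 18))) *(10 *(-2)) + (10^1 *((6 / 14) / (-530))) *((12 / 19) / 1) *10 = -8707675 / 42294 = -205.88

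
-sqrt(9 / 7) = -3*sqrt(7) / 7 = -1.13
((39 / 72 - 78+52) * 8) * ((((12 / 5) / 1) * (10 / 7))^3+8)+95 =-10025293 / 1029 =-9742.75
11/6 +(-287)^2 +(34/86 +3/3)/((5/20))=21253115/258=82376.41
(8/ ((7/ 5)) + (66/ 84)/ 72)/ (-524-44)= -5771/ 572544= -0.01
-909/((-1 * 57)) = 15.95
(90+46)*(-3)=-408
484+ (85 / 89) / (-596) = 25673211 / 53044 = 484.00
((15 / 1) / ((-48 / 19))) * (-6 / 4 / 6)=95 / 64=1.48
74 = 74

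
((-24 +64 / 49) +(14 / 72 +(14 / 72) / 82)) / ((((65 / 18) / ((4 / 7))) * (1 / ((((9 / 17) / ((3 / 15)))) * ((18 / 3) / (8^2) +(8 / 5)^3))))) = -98165490561 / 2486338400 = -39.48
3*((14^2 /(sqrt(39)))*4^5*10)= 2007040*sqrt(39) /13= 964150.83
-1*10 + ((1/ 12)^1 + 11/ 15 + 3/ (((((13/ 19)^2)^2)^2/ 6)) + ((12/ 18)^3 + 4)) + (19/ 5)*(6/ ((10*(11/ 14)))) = 372.78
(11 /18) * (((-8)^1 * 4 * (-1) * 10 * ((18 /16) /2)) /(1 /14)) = 1540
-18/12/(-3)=1/2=0.50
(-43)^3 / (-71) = 79507 / 71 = 1119.82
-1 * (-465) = 465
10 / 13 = 0.77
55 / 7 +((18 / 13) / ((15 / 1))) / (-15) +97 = 238536 / 2275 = 104.85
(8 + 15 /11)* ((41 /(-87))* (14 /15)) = -59122 /14355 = -4.12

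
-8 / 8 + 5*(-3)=-16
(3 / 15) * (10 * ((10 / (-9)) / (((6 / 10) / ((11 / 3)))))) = -1100 / 81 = -13.58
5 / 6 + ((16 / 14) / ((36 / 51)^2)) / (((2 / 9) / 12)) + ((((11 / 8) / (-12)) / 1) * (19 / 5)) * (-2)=210943 / 1680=125.56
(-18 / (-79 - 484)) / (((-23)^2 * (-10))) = -9 / 1489135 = -0.00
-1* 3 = -3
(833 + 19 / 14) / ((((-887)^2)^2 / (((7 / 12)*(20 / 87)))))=58405 / 323120849786442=0.00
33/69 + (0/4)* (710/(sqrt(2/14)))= 11/23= 0.48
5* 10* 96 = 4800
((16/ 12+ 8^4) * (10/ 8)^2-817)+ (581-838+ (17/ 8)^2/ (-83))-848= 71393741/ 15936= 4480.03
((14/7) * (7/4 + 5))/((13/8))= 108/13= 8.31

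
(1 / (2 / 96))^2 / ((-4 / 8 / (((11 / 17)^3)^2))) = -8163353088 / 24137569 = -338.20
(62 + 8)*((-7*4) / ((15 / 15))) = -1960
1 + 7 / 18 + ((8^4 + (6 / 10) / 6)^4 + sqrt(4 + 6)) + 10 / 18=sqrt(10) + 25335221895720151969 / 90000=281502465508004.85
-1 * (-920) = 920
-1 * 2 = -2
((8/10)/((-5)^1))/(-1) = 4/25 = 0.16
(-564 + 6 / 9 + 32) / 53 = -10.03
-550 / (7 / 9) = -707.14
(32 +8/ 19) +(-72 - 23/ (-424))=-318411/ 8056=-39.52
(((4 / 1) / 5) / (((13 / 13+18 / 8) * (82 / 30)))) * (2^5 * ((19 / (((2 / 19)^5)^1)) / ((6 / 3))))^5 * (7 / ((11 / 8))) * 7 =135514371323550786446759597410688776519788 / 5863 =23113486495574072394125810000000000000.00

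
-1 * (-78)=78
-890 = -890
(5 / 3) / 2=5 / 6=0.83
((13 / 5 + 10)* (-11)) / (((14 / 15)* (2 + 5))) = -297 / 14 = -21.21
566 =566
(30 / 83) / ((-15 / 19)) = -38 / 83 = -0.46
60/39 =20/13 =1.54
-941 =-941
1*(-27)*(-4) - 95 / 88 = 9409 / 88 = 106.92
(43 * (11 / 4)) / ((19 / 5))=2365 / 76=31.12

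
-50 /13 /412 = -25 /2678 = -0.01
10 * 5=50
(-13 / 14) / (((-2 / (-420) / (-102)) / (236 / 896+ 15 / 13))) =3157155 / 112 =28188.88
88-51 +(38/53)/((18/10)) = 17839/477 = 37.40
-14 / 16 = -7 / 8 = -0.88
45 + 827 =872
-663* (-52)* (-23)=-792948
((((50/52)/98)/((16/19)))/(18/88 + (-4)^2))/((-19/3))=-825/7266896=-0.00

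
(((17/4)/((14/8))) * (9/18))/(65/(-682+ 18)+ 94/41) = 231404/418257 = 0.55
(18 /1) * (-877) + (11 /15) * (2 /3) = -710348 /45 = -15785.51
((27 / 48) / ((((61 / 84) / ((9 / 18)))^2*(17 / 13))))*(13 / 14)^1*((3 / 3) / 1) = 0.19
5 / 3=1.67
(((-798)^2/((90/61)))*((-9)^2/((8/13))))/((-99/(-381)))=218635798.79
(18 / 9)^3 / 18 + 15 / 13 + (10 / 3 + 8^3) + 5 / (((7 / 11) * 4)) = 1699903 / 3276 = 518.90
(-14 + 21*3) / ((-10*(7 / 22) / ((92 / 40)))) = -1771 / 50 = -35.42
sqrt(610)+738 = 762.70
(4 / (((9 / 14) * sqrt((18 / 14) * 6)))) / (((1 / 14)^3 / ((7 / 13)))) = 537824 * sqrt(42) / 1053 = 3310.06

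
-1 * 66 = -66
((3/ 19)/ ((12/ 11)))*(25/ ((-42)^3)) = -275/ 5630688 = -0.00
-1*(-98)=98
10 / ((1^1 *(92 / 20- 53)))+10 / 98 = -620 / 5929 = -0.10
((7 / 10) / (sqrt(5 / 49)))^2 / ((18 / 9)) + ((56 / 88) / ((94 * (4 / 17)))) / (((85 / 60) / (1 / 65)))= 2.40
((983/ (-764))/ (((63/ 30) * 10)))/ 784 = -983/ 12578496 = -0.00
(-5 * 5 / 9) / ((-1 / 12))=100 / 3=33.33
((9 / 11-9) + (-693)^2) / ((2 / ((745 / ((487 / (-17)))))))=-66904749585 / 10714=-6244609.82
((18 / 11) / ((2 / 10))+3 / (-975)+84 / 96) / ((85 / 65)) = 258937 / 37400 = 6.92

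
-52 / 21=-2.48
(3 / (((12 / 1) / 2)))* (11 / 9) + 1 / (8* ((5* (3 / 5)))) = 47 / 72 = 0.65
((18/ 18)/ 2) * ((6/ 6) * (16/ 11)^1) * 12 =96/ 11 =8.73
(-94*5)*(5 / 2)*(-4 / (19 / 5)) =1236.84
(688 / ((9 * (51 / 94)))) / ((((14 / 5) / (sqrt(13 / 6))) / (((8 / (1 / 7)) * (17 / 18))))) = 323360 * sqrt(78) / 729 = 3917.47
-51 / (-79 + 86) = -51 / 7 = -7.29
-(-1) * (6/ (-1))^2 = 36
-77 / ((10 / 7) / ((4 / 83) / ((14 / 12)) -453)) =20264013 / 830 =24414.47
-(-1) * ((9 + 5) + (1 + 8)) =23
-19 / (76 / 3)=-3 / 4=-0.75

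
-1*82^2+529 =-6195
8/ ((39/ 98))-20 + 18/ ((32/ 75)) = 26389/ 624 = 42.29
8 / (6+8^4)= 4 / 2051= 0.00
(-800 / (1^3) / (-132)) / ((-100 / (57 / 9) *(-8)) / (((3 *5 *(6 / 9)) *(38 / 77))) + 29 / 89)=6425800 / 27483357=0.23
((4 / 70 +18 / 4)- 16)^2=641601 / 4900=130.94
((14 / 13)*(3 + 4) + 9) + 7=306 / 13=23.54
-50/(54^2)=-25/1458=-0.02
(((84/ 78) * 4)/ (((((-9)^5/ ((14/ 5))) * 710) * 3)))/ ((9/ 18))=-784/ 4087667025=-0.00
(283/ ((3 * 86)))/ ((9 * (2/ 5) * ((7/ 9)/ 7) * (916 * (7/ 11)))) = 15565/ 3308592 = 0.00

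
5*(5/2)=25/2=12.50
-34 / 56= -0.61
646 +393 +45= 1084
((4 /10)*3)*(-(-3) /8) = 9 /20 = 0.45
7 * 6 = 42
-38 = -38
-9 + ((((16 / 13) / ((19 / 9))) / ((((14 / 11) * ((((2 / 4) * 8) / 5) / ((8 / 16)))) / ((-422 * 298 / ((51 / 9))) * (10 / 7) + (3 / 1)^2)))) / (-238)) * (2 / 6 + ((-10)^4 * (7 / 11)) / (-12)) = -989865765657 / 48968738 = -20214.24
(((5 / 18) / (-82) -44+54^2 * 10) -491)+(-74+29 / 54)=126426191 / 4428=28551.53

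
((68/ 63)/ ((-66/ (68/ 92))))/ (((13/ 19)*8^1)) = -5491/ 2486484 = -0.00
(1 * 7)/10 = 7/10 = 0.70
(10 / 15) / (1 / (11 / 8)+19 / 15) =110 / 329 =0.33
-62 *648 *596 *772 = -18485459712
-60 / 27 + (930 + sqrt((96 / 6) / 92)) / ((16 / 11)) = 11* sqrt(23) / 184 + 45875 / 72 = 637.44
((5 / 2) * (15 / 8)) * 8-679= -1283 / 2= -641.50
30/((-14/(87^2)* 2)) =-8109.64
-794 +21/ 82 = -65087/ 82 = -793.74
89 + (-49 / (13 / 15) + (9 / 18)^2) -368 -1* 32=-19099 / 52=-367.29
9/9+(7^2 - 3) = 47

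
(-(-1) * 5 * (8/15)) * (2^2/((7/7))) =32/3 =10.67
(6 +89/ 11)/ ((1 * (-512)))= -155/ 5632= -0.03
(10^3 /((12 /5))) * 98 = 122500 /3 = 40833.33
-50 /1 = -50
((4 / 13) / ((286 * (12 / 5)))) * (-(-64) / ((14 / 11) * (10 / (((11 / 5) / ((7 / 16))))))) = 0.01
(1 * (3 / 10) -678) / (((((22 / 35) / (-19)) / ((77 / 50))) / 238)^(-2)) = -67770 / 12274202521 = -0.00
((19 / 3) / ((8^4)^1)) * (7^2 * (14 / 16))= 6517 / 98304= 0.07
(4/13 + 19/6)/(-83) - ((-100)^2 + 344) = -66967327/6474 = -10344.04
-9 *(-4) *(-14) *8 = -4032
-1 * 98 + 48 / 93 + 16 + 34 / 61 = -153032 / 1891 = -80.93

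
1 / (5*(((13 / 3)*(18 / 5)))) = 0.01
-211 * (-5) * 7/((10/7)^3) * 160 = 2026444/5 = 405288.80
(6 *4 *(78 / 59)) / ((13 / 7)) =1008 / 59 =17.08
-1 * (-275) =275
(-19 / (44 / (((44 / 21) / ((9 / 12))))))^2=5776 / 3969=1.46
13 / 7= 1.86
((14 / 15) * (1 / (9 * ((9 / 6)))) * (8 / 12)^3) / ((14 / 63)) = 0.09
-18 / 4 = -9 / 2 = -4.50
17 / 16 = 1.06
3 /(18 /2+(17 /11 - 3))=33 /83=0.40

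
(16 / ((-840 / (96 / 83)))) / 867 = -64 / 2518635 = -0.00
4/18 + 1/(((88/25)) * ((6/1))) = 427/1584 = 0.27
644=644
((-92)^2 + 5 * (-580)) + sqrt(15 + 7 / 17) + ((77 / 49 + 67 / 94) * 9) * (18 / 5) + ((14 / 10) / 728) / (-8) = sqrt(4454) / 17 + 7716402807 / 1368640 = 5641.93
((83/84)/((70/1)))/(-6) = -83/35280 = -0.00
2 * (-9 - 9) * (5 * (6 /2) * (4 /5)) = -432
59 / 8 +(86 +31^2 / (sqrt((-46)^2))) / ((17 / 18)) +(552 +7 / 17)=2105037 / 3128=672.97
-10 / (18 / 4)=-20 / 9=-2.22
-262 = -262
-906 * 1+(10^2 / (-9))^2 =-63386 / 81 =-782.54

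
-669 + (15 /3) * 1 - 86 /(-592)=-196501 /296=-663.85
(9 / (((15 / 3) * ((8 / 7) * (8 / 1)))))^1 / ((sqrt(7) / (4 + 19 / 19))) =9 * sqrt(7) / 64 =0.37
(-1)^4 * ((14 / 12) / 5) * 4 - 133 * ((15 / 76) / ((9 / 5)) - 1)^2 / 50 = -160783 / 136800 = -1.18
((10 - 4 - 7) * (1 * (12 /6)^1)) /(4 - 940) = 1 /468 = 0.00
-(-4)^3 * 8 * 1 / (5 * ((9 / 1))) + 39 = 2267 / 45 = 50.38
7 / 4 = 1.75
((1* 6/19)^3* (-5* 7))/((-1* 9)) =840/6859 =0.12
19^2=361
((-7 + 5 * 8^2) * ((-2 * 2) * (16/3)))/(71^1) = -20032/213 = -94.05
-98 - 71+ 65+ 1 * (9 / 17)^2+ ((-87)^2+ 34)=7499.28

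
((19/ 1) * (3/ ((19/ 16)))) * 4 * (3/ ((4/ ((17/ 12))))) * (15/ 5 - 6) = -612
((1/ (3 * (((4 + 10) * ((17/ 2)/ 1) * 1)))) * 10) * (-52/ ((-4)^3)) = 65/ 2856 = 0.02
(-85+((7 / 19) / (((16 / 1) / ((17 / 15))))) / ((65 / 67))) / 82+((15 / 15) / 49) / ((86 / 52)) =-52435034089 / 51210213600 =-1.02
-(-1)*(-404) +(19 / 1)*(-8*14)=-2532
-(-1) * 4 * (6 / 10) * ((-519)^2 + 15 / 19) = 61414488 / 95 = 646468.29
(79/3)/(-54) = -79/162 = -0.49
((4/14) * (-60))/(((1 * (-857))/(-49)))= -840/857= -0.98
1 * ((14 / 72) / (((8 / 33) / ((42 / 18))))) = 539 / 288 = 1.87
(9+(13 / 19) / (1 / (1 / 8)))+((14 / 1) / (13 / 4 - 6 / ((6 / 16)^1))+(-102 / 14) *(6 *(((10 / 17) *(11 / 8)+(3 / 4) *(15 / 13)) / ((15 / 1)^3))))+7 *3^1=510835093 / 17635800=28.97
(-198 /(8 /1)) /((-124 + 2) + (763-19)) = -99 /2488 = -0.04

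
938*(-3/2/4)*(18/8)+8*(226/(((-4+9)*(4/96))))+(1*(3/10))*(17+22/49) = 30937413/3920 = 7892.20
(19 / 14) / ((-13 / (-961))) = 18259 / 182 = 100.32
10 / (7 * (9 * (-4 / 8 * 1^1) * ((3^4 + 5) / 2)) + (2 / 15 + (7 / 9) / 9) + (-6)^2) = -8100 / 1067807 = -0.01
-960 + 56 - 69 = -973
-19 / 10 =-1.90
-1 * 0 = 0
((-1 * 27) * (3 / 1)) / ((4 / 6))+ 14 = -215 / 2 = -107.50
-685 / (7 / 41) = -4012.14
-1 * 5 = -5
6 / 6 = 1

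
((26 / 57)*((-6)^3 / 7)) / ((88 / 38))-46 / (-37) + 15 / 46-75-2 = -10682027 / 131054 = -81.51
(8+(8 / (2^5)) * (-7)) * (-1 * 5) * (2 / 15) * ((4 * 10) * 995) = -497500 / 3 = -165833.33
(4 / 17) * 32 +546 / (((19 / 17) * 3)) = 55030 / 323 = 170.37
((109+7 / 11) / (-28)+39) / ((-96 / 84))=-5403 / 176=-30.70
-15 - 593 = -608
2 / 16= 1 / 8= 0.12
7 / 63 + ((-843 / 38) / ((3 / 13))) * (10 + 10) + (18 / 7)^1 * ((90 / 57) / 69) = -52927291 / 27531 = -1922.46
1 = 1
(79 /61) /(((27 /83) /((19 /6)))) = 124583 /9882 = 12.61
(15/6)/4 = 5/8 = 0.62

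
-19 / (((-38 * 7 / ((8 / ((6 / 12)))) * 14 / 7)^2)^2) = -256 / 16468459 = -0.00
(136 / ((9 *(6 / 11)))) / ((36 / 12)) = 748 / 81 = 9.23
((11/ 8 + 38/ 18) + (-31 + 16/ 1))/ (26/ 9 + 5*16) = -829/ 5968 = -0.14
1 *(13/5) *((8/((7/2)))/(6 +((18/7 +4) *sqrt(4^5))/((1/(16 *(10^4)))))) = 104/588800105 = 0.00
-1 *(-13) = 13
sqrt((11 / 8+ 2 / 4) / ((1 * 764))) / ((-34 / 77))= -77 * sqrt(5730) / 51952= -0.11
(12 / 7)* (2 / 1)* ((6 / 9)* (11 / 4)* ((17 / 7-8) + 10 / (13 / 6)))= -3828 / 637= -6.01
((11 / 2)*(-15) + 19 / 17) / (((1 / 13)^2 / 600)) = -140286900 / 17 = -8252170.59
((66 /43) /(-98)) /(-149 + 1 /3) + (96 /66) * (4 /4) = 15036641 /10336942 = 1.45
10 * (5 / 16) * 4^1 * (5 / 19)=125 / 38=3.29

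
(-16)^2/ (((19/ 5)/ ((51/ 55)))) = 13056/ 209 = 62.47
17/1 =17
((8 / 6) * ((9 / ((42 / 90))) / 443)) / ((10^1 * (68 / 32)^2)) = 1152 / 896189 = 0.00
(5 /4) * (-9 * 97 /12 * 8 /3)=-485 /2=-242.50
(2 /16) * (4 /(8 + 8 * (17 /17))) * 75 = 75 /32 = 2.34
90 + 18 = 108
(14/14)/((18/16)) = 8/9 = 0.89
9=9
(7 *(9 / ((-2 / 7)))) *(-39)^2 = -670761 / 2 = -335380.50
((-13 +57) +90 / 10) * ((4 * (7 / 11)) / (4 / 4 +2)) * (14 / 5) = 20776 / 165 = 125.92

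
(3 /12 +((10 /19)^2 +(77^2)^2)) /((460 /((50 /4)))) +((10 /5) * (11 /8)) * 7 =253810074473 /265696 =955264.94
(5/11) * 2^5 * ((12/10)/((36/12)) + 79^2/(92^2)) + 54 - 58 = 72990/5819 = 12.54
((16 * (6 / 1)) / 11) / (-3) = -32 / 11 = -2.91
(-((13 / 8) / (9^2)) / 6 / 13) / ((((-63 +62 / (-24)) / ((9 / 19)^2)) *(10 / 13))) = 13 / 11364280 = 0.00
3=3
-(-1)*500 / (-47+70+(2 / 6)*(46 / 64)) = 48000 / 2231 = 21.52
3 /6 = 1 /2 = 0.50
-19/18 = -1.06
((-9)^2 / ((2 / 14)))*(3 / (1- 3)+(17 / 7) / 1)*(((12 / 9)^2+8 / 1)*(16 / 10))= 41184 / 5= 8236.80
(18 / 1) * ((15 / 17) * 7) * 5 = 9450 / 17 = 555.88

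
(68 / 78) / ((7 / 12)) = 136 / 91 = 1.49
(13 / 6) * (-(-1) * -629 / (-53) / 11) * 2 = 8177 / 1749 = 4.68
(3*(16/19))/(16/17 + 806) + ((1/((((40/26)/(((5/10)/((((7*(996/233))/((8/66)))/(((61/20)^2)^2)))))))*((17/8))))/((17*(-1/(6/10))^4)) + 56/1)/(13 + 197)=6818851814025217481821/25273789451295000000000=0.27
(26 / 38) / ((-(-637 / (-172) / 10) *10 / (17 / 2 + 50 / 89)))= -1.67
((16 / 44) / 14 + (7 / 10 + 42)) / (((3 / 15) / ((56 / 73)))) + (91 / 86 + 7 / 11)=11434275 / 69058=165.57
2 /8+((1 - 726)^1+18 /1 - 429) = -4543 /4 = -1135.75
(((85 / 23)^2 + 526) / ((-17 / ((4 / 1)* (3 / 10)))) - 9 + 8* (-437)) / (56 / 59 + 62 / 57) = -535777014237 / 308010250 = -1739.48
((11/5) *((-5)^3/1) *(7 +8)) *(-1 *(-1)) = -4125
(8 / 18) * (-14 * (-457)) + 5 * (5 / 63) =59723 / 21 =2843.95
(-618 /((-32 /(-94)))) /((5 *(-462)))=4841 /6160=0.79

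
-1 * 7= -7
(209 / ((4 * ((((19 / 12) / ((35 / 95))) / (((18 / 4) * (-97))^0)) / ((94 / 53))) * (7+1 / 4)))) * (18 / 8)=195426 / 29203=6.69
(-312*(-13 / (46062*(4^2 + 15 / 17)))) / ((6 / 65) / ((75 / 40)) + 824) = 0.00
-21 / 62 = -0.34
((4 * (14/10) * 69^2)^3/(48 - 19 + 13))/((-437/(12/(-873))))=14193676.43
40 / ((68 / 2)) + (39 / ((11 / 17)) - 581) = -97156 / 187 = -519.55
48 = 48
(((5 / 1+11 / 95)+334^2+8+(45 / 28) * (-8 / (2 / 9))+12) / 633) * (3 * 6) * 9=4004800218 / 140315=28541.50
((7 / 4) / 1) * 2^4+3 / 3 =29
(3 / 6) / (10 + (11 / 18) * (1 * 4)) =9 / 224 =0.04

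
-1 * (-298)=298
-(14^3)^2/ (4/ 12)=-22588608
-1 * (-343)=343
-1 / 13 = -0.08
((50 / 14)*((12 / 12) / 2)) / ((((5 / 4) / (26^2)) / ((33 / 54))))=37180 / 63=590.16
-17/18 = -0.94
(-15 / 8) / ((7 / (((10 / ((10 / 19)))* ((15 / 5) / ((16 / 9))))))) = -7695 / 896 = -8.59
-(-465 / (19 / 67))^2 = -970634025 / 361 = -2688736.91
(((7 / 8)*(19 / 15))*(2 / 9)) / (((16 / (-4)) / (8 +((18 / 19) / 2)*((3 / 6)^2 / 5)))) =-21343 / 43200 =-0.49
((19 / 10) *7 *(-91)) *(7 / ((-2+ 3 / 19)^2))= -624169 / 250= -2496.68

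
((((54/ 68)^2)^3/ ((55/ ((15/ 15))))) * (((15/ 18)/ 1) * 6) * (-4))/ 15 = -129140163/ 21241060720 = -0.01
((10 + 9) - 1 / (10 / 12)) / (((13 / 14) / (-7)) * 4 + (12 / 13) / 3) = -56693 / 710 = -79.85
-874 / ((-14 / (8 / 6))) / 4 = 437 / 21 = 20.81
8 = 8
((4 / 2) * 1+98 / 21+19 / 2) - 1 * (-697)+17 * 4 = 4687 / 6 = 781.17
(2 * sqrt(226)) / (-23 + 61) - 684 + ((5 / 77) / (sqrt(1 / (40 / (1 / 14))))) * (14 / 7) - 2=-686 + sqrt(226) / 19 + 40 * sqrt(35) / 77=-682.14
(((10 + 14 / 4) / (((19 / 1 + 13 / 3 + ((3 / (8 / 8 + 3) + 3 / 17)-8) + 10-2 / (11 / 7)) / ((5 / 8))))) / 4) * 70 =2650725 / 448568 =5.91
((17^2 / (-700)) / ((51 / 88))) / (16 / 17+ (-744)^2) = -3179 / 2470158600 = -0.00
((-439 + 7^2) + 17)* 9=-3357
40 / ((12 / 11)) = 110 / 3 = 36.67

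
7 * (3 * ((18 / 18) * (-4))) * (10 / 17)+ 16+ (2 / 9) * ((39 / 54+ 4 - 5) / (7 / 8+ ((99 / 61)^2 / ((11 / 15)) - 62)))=-78793024912 / 2358317673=-33.41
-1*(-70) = 70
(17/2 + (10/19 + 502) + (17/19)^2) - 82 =310335/722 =429.83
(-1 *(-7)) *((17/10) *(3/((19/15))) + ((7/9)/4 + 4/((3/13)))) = 103201/684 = 150.88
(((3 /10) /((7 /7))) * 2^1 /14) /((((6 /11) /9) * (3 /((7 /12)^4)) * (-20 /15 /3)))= -3773 /61440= -0.06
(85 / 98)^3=614125 / 941192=0.65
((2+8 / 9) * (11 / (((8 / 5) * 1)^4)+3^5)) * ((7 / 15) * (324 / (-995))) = -273601419 / 2547200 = -107.41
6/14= 3/7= 0.43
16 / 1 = 16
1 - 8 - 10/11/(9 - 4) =-79/11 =-7.18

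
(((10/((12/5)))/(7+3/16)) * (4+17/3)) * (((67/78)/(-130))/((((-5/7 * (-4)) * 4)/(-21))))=95207/1399320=0.07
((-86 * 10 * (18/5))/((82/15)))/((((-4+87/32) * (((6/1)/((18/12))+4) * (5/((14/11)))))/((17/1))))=4421088/18491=239.09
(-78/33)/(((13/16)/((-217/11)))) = 6944/121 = 57.39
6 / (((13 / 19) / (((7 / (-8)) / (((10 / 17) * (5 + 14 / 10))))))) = -6783 / 3328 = -2.04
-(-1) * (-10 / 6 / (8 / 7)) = -35 / 24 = -1.46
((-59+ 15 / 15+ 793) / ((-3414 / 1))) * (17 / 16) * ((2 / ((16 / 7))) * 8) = -29155 / 18208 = -1.60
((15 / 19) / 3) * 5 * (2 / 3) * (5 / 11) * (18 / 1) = 1500 / 209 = 7.18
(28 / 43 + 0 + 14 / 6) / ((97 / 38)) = 14630 / 12513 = 1.17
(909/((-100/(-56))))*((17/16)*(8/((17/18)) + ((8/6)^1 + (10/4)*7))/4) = 1181397/320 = 3691.87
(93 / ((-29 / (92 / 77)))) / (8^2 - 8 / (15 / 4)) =-32085 / 518056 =-0.06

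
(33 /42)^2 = 121 /196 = 0.62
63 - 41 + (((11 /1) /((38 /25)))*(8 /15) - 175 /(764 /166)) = -264857 /21774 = -12.16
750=750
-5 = -5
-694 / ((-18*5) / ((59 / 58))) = 7.84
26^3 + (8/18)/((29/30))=1529152/87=17576.46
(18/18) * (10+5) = 15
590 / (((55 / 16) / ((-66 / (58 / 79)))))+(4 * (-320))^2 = 47066144 / 29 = 1622970.48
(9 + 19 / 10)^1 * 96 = 1046.40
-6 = -6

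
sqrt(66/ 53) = sqrt(3498)/ 53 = 1.12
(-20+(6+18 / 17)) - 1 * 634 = -10998 / 17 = -646.94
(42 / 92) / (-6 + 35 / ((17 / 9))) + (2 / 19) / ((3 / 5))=39443 / 186162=0.21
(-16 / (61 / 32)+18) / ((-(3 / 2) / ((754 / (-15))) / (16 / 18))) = 286.16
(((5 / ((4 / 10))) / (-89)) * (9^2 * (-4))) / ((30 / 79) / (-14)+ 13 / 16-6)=-35834400 / 4106371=-8.73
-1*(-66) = 66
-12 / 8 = -1.50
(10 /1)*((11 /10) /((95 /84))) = 924 /95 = 9.73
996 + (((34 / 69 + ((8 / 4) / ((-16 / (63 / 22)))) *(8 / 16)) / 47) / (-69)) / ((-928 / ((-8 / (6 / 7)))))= 54601840311197 / 54821124864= 996.00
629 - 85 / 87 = 628.02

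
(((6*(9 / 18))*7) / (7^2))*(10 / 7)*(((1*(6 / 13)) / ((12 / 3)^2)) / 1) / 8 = 45 / 20384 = 0.00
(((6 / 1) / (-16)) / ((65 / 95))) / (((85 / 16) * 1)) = -114 / 1105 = -0.10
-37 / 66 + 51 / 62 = 268 / 1023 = 0.26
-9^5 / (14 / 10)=-42177.86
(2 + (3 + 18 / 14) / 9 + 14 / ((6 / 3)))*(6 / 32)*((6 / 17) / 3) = 199 / 952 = 0.21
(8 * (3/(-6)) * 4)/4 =-4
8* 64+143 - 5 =650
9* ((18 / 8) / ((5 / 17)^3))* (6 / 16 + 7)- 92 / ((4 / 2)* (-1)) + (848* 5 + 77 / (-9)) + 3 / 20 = 365306443 / 36000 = 10147.40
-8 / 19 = -0.42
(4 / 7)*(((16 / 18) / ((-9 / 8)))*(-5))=1280 / 567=2.26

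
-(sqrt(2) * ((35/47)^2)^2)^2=-4503750781250/23811286661761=-0.19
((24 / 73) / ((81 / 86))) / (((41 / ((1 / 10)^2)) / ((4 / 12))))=172 / 6060825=0.00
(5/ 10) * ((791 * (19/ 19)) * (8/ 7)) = 452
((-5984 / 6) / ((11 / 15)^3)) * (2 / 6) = -102000 / 121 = -842.98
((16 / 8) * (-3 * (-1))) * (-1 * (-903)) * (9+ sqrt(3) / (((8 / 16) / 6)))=48762+ 65016 * sqrt(3)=161373.02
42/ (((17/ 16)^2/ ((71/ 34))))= 77.69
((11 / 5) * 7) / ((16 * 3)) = 77 / 240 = 0.32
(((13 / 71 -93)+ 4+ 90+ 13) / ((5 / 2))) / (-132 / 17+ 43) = 34238 / 212645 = 0.16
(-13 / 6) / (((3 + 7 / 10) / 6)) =-130 / 37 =-3.51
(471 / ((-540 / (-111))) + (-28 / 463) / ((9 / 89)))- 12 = 7018781 / 83340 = 84.22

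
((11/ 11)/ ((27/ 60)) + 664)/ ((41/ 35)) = 568.73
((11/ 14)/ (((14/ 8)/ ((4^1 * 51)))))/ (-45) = -2.04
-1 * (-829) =829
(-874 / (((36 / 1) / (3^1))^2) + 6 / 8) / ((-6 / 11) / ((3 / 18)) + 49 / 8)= -1.86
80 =80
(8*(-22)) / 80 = -11 / 5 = -2.20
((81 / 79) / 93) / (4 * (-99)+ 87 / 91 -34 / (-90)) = -110565 / 3957970942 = -0.00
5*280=1400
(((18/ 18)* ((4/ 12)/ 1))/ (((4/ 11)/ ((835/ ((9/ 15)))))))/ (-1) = -45925/ 36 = -1275.69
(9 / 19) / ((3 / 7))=21 / 19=1.11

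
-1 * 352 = -352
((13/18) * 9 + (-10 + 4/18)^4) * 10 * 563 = 337868587475/6561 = 51496507.77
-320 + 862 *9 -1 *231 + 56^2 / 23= 168897 / 23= 7343.35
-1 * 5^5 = -3125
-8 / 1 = -8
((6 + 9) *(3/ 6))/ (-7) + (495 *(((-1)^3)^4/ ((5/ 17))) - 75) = 22497/ 14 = 1606.93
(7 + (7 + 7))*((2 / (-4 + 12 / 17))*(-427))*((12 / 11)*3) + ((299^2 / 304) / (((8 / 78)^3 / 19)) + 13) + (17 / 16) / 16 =58535801121 / 11264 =5196715.30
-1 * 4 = -4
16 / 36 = 4 / 9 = 0.44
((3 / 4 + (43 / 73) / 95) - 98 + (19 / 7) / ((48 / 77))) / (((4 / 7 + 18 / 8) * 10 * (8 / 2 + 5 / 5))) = -0.66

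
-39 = -39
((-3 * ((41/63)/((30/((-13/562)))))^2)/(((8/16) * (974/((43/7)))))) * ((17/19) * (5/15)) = -207669059/73076349071300400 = -0.00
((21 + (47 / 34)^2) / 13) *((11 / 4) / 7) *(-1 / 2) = -291335 / 841568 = -0.35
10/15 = 2/3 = 0.67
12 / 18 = 2 / 3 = 0.67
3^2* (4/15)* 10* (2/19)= 48/19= 2.53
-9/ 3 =-3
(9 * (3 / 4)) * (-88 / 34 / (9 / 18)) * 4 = -2376 / 17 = -139.76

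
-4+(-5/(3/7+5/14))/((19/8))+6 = -142/209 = -0.68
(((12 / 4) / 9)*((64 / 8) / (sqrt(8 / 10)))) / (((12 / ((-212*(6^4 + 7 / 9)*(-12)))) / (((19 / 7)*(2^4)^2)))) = 48139046912*sqrt(5) / 189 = 569535350.62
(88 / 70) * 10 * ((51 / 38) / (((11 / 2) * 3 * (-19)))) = -136 / 2527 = -0.05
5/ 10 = 1/ 2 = 0.50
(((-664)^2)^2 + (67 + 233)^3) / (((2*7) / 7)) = 97208141408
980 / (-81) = -980 / 81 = -12.10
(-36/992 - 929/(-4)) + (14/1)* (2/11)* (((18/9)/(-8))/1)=631743/2728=231.58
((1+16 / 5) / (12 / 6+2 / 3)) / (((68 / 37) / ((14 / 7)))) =2331 / 1360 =1.71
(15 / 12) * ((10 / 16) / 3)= 25 / 96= 0.26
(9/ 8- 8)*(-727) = 39985/ 8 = 4998.12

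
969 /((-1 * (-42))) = 323 /14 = 23.07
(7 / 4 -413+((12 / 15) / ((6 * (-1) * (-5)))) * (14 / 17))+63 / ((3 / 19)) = -62363 / 5100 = -12.23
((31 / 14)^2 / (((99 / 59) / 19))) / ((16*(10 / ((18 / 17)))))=1077281 / 2932160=0.37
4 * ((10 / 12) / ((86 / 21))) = 35 / 43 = 0.81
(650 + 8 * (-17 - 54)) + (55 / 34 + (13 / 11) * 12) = 36577 / 374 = 97.80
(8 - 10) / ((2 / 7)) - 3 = -10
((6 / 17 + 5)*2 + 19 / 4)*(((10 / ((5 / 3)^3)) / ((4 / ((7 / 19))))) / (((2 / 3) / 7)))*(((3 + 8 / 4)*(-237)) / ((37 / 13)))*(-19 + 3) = 12852141939 / 59755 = 215080.61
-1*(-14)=14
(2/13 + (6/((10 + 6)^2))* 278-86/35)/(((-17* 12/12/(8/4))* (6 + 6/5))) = -122663/1782144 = -0.07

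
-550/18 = -275/9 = -30.56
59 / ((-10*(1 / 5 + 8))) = -59 / 82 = -0.72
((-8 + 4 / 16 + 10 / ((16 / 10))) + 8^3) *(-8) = -4084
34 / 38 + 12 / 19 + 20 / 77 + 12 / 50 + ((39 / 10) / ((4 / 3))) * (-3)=-1974741 / 292600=-6.75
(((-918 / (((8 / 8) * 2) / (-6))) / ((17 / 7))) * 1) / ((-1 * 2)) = -567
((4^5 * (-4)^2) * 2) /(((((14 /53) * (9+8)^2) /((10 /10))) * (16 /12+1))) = 2605056 /14161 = 183.96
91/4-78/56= 299/14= 21.36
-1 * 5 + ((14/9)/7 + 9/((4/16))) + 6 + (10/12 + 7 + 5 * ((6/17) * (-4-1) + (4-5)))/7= 77897/2142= 36.37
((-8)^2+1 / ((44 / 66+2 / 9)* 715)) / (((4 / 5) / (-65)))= -1830445 / 352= -5200.13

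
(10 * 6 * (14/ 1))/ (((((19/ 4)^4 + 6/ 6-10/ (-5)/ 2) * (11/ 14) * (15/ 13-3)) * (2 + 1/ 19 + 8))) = -30983680/ 274880133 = -0.11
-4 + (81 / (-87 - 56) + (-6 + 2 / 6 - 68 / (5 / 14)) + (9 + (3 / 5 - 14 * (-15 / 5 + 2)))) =-379736 / 2145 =-177.03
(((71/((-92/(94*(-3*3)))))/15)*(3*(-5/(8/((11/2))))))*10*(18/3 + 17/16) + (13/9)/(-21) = -31701.00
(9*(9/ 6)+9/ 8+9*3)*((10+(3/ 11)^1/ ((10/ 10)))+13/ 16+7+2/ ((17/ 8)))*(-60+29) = -24551.20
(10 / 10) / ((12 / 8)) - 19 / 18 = -7 / 18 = -0.39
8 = 8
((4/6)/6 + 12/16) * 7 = 217/36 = 6.03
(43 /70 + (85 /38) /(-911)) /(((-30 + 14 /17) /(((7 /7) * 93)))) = -1.95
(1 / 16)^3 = 1 / 4096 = 0.00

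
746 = 746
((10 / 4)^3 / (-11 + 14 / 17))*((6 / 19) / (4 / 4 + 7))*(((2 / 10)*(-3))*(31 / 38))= 118575 / 3996992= 0.03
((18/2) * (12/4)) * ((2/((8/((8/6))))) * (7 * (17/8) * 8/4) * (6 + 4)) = 5355/2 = 2677.50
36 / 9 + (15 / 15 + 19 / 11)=74 / 11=6.73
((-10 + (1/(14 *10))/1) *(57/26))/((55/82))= -3269463/100100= -32.66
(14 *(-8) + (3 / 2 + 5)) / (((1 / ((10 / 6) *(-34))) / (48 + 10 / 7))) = 295500.48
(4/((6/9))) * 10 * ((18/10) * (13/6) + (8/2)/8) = 264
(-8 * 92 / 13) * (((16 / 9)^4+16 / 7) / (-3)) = 414903808 / 1791153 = 231.64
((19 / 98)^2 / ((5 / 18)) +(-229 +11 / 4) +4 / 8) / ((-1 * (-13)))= -10834017 / 624260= -17.35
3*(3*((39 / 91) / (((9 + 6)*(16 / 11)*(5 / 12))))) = 297 / 700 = 0.42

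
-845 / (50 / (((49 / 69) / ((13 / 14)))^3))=-161414428 / 21353085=-7.56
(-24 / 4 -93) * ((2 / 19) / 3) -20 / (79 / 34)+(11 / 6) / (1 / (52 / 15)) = -386744 / 67545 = -5.73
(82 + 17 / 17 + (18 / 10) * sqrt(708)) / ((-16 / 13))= -1079 / 16-117 * sqrt(177) / 40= -106.35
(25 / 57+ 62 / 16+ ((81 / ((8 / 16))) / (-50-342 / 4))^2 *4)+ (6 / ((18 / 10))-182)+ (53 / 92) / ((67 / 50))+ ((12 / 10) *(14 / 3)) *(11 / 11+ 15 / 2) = -31120279454837 / 258033484680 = -120.61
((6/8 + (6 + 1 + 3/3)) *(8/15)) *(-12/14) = -4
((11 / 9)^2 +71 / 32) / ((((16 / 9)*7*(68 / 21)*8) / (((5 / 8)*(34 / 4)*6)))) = 48115 / 131072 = 0.37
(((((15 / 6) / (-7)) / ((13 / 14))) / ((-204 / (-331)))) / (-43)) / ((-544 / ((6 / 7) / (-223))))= 1655 / 16139591104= 0.00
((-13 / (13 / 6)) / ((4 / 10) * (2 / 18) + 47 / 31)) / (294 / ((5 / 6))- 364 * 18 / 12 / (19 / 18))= 1425 / 60956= 0.02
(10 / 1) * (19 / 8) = 95 / 4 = 23.75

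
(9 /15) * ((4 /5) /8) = 3 /50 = 0.06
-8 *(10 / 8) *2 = -20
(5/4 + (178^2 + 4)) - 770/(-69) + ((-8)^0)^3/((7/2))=31700.70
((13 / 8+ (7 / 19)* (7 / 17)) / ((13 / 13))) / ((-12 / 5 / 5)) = -114775 / 31008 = -3.70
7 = 7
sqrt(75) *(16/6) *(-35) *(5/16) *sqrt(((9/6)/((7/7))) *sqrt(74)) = -875 *2^(3/4) *37^(1/4)/4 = -907.34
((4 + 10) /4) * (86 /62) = 301 /62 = 4.85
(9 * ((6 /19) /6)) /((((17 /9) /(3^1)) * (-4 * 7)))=-243 /9044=-0.03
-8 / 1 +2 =-6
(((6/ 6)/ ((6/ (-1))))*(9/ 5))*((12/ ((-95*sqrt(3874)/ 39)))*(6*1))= 162*sqrt(3874)/ 70775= 0.14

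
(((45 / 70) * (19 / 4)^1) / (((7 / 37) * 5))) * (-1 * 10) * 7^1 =-6327 / 28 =-225.96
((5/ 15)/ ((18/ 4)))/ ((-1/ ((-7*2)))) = 28/ 27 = 1.04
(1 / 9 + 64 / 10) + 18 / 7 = 9.08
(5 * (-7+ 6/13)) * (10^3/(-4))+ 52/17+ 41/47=84934583/10387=8177.01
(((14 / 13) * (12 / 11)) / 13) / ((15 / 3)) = 168 / 9295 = 0.02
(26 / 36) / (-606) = -0.00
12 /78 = 2 /13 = 0.15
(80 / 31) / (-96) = -5 / 186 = -0.03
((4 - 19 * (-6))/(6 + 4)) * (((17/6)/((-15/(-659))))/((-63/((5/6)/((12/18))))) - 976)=-261862001/22680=-11545.94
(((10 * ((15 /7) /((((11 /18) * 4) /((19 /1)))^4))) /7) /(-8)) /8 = -64127706075 /367313408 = -174.59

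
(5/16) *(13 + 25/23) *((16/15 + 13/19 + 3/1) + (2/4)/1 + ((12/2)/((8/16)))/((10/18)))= 413235/3496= 118.20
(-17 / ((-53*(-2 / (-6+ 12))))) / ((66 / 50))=-425 / 583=-0.73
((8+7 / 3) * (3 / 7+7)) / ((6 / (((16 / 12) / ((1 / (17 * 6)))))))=109616 / 63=1739.94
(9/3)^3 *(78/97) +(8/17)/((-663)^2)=15737450114/724849281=21.71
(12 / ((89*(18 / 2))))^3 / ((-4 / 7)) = -112 / 19034163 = -0.00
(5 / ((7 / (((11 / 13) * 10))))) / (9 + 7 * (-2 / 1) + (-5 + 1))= -550 / 819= -0.67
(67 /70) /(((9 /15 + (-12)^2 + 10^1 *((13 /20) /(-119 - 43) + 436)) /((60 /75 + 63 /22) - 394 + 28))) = -216303939 /2809493995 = -0.08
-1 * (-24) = 24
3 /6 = 1 /2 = 0.50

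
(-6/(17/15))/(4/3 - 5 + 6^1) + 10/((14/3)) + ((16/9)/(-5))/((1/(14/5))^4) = -73565939/3346875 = -21.98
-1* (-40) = 40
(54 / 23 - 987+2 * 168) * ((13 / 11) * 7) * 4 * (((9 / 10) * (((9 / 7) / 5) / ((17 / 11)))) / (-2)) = 15709707 / 9775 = 1607.13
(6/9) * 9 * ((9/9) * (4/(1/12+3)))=288/37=7.78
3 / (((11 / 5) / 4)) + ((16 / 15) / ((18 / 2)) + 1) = 9761 / 1485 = 6.57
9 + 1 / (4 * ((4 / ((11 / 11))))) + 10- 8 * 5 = -335 / 16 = -20.94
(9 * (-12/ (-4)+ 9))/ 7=108/ 7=15.43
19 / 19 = 1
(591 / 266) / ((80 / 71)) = 41961 / 21280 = 1.97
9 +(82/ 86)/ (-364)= 140827/ 15652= 9.00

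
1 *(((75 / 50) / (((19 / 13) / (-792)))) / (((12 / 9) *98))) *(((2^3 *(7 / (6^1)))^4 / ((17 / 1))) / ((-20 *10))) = 112112 / 8075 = 13.88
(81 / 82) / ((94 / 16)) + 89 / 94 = 4297 / 3854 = 1.11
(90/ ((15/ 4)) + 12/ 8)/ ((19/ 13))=663/ 38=17.45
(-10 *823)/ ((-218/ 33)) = 135795/ 109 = 1245.83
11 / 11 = 1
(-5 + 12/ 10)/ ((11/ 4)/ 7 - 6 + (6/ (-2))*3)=532/ 2045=0.26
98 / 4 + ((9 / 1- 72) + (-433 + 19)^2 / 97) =335323 / 194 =1728.47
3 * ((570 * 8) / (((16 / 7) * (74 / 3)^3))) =161595 / 405224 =0.40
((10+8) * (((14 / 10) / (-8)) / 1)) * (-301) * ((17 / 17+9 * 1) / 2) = 18963 / 4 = 4740.75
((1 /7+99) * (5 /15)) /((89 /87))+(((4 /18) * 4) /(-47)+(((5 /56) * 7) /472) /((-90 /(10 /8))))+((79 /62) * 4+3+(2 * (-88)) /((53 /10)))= 31282760222659 /4359801288192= 7.18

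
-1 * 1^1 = -1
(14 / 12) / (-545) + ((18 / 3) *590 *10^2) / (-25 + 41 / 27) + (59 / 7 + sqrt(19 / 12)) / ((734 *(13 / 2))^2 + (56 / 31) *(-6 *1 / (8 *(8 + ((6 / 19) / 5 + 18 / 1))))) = -95561741465260817653519 / 6338787977353599390 + 19189 *sqrt(57) / 2620730876109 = -15075.71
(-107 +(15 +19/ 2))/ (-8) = 165/ 16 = 10.31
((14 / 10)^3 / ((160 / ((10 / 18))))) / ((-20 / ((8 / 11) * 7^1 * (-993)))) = 794731 / 330000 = 2.41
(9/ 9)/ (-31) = -1/ 31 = -0.03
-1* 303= -303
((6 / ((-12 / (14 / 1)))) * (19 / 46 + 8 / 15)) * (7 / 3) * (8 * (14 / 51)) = -1791832 / 52785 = -33.95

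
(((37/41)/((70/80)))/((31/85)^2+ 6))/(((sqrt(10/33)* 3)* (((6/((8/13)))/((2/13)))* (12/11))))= 4704920* sqrt(330)/58028843691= 0.00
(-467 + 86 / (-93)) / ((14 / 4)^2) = -174068 / 4557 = -38.20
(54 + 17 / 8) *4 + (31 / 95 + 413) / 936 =224.94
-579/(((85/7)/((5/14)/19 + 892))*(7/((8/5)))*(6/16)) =-1465422752/56525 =-25925.21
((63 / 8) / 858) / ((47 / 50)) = 525 / 53768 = 0.01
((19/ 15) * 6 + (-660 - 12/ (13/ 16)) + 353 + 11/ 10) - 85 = -51749/ 130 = -398.07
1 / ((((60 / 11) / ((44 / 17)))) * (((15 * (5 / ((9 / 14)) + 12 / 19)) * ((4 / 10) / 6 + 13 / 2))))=6897 / 12039655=0.00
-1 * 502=-502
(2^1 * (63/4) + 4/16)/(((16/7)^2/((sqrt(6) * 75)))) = 466725 * sqrt(6)/1024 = 1116.44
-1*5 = -5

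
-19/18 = -1.06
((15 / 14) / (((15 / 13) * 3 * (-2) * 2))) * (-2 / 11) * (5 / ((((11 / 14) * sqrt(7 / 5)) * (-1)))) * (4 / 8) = -65 * sqrt(35) / 10164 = -0.04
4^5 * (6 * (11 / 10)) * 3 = 101376 / 5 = 20275.20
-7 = -7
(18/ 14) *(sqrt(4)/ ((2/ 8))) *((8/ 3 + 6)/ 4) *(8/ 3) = 416/ 7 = 59.43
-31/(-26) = 31/26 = 1.19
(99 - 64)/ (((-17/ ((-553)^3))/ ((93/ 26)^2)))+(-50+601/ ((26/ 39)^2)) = 12798217042253/ 2873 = 4454652642.62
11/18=0.61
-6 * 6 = -36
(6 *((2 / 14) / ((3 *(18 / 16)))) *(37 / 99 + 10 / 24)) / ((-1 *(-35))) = 1252 / 218295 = 0.01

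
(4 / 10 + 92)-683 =-2953 / 5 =-590.60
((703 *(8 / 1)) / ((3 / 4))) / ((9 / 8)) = 179968 / 27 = 6665.48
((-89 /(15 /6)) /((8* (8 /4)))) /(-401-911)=89 /52480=0.00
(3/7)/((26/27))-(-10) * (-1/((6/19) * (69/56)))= -951473/37674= -25.26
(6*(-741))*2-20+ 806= -8106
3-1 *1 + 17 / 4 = 25 / 4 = 6.25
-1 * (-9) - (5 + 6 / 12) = 7 / 2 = 3.50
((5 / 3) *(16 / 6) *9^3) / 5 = 648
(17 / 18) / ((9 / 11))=187 / 162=1.15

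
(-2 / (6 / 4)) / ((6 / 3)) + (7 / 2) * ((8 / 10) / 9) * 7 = 1.51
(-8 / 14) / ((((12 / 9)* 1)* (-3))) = 1 / 7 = 0.14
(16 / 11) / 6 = 8 / 33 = 0.24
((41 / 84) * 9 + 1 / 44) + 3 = 571 / 77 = 7.42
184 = 184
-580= -580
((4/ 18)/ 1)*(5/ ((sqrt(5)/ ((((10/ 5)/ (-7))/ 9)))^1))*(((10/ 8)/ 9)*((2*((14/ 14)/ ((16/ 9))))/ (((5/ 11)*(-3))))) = 11*sqrt(5)/ 13608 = 0.00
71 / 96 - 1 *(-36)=3527 / 96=36.74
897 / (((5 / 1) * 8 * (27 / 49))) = 14651 / 360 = 40.70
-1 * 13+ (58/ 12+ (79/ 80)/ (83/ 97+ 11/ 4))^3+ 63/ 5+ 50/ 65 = 1027076602361332487/ 7688652750792000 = 133.58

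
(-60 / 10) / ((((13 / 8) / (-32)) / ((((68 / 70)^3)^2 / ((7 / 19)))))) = 45083572076544 / 167282171875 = 269.51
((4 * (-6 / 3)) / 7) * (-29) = 232 / 7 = 33.14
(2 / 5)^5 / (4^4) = 1 / 25000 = 0.00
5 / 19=0.26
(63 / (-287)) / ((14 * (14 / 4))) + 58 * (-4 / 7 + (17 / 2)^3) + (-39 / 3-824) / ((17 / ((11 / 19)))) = 35557.60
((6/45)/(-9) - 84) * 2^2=-45368/135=-336.06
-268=-268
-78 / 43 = -1.81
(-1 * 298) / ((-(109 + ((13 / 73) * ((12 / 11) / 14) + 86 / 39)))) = 65327262 / 24381319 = 2.68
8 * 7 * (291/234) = 2716/39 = 69.64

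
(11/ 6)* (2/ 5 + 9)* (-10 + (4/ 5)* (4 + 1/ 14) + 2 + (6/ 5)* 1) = -32054/ 525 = -61.06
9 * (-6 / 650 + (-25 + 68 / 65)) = -70092 / 325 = -215.67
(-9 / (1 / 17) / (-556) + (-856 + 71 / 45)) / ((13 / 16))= -85483036 / 81315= -1051.26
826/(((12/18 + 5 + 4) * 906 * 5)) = 413/21895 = 0.02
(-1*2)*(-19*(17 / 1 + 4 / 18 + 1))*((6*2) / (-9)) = -24928 / 27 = -923.26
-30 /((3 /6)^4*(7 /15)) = -7200 /7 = -1028.57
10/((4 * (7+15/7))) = 35/128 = 0.27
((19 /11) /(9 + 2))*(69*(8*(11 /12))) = 874 /11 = 79.45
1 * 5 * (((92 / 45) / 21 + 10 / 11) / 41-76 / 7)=-4616798 / 85239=-54.16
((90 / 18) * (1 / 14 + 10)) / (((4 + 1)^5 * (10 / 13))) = 1833 / 87500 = 0.02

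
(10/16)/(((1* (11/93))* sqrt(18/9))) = 465* sqrt(2)/176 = 3.74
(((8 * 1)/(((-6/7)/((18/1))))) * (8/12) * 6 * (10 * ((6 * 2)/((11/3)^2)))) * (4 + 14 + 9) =-19595520/121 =-161946.45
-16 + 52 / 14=-86 / 7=-12.29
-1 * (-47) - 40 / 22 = 497 / 11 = 45.18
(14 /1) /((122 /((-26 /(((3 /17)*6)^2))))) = -26299 /9882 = -2.66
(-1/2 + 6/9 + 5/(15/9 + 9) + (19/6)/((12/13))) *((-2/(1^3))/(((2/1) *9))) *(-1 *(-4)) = -1171/648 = -1.81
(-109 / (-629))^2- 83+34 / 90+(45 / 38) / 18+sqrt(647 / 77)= -111665833843 / 1353092220+sqrt(49819) / 77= -79.63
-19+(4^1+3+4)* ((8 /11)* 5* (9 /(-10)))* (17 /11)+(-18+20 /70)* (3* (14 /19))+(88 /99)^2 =-1913047 /16929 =-113.00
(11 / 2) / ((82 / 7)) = 77 / 164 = 0.47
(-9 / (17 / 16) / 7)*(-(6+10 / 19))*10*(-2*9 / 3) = -1071360 / 2261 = -473.84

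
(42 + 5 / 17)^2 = 516961 / 289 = 1788.79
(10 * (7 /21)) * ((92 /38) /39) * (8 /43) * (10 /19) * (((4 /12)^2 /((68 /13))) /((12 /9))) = 2300 /7125057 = 0.00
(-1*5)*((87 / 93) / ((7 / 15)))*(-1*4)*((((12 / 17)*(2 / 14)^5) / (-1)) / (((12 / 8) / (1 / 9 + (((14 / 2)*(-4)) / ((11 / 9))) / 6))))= 8514400 / 2046033759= 0.00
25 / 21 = 1.19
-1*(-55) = 55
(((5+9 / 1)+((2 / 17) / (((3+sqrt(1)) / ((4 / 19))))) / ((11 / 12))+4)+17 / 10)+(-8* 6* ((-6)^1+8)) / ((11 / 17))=-4571179 / 35530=-128.66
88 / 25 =3.52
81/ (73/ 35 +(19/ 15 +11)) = 8505/ 1507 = 5.64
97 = 97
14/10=7/5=1.40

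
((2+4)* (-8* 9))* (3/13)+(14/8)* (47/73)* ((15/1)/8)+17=-2447045/30368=-80.58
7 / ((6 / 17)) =119 / 6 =19.83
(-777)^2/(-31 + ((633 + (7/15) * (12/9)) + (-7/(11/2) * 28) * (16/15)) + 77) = 42692265/45371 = 940.96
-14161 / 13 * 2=-28322 / 13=-2178.62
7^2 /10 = 49 /10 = 4.90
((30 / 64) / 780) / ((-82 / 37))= -37 / 136448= -0.00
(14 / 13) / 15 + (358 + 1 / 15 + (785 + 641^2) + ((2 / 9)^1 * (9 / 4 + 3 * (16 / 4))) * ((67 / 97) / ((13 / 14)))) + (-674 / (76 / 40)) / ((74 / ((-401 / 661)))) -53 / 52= 14486059185786743 / 35157915780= 412028.38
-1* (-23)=23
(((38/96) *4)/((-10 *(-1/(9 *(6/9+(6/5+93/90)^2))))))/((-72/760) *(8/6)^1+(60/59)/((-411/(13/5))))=-14849513707/244646400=-60.70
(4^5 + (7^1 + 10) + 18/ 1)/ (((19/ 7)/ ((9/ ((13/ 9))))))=600453/ 247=2430.98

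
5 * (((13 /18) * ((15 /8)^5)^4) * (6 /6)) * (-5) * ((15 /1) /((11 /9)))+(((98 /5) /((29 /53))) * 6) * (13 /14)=-235053351116170314618054134139 /3677819599695841853440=-63911060.55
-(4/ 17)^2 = -0.06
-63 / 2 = -31.50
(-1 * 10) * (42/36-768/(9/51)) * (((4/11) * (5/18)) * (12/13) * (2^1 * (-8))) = -83536000/1287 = -64907.54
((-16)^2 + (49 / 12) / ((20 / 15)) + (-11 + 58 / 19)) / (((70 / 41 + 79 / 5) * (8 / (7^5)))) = 2711557345 / 89984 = 30133.77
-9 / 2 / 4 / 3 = -3 / 8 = -0.38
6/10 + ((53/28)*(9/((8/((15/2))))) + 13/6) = 125917/6720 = 18.74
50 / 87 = 0.57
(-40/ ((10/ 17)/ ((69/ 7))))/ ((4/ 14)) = -2346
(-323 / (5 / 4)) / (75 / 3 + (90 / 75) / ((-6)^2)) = -7752 / 751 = -10.32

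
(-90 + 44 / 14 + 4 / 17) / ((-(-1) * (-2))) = 5154 / 119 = 43.31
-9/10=-0.90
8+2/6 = 25/3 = 8.33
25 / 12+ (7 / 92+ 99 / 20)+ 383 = 538351 / 1380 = 390.11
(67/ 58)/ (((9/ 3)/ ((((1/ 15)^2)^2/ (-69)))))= -67/ 607803750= -0.00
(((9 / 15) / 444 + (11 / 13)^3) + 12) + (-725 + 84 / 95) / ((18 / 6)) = -21199506067 / 92669460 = -228.76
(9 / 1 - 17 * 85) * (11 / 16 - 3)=3320.75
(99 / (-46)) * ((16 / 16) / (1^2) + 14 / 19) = -3267 / 874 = -3.74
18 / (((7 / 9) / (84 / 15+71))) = 62046 / 35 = 1772.74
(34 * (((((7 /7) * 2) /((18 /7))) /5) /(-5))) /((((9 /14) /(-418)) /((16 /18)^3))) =713101312 /1476225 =483.06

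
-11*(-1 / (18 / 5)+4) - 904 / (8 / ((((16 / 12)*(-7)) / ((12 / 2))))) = 809 / 6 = 134.83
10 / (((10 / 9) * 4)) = 9 / 4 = 2.25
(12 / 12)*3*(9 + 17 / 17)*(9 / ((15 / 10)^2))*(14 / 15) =112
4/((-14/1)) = -2/7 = -0.29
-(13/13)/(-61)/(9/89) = 89/549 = 0.16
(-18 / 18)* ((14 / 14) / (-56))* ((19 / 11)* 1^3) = 19 / 616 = 0.03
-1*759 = -759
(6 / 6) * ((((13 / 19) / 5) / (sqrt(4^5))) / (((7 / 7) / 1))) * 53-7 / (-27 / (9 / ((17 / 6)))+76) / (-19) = 19051 / 82080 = 0.23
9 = 9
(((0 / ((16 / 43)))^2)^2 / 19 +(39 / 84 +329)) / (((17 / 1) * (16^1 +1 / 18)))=83025 / 68782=1.21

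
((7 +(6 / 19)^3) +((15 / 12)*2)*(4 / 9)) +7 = 934768 / 61731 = 15.14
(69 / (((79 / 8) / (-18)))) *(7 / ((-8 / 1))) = 8694 / 79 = 110.05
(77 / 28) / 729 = 11 / 2916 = 0.00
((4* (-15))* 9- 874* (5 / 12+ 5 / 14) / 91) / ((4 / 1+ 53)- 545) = 160945 / 143472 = 1.12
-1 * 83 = -83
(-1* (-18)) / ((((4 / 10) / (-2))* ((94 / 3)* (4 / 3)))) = -405 / 188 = -2.15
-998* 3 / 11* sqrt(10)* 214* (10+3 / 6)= -6727518* sqrt(10) / 11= -1934025.44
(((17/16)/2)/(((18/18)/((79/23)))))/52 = 1343/38272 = 0.04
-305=-305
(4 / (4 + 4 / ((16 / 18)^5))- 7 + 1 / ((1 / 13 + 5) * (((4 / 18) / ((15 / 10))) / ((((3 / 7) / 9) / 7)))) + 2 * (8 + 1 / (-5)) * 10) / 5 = 1075203585 / 35992264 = 29.87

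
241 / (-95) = -241 / 95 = -2.54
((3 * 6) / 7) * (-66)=-1188 / 7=-169.71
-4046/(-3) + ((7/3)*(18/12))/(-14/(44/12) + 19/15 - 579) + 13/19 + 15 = 1364.34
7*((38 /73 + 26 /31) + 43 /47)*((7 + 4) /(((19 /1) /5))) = 93124185 /2020859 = 46.08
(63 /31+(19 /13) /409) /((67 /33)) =11073480 /11043409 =1.00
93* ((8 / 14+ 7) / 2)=4929 / 14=352.07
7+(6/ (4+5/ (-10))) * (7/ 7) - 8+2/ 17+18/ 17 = 225/ 119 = 1.89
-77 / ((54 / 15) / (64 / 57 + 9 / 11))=-41.52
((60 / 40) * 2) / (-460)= -3 / 460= -0.01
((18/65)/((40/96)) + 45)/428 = 14841/139100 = 0.11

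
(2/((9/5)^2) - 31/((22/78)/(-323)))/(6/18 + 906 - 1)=31631617/806652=39.21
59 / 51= 1.16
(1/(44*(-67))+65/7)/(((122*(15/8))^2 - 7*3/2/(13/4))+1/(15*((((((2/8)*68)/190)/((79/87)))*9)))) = 397887460308/2242109481392935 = 0.00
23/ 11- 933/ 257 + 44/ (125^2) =-67875612/ 44171875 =-1.54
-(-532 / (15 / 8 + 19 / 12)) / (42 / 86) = 26144 / 83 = 314.99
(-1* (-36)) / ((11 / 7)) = 252 / 11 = 22.91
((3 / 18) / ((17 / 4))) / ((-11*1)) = -2 / 561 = -0.00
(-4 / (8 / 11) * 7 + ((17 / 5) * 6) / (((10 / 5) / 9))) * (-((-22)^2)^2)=-12485844.80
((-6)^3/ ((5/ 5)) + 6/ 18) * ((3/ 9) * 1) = -647/ 9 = -71.89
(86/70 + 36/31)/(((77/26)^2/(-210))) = -10517208/183799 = -57.22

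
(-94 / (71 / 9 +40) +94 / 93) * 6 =-76328 / 13361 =-5.71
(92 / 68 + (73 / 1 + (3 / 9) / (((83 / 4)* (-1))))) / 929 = 314668 / 3932457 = 0.08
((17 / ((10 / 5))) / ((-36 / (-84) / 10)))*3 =595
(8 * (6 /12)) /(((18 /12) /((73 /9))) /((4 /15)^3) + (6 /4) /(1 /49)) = 37376 /777909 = 0.05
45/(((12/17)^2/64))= 5780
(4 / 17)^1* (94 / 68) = 94 / 289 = 0.33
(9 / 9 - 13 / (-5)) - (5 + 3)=-22 / 5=-4.40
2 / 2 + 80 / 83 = 163 / 83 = 1.96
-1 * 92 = -92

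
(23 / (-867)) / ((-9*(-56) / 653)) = -15019 / 436968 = -0.03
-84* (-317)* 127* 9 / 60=2536317 / 5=507263.40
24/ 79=0.30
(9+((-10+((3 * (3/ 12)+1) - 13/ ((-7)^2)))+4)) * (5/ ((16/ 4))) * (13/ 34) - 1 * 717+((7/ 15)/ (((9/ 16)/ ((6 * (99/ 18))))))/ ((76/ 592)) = -11431862119/ 22790880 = -501.60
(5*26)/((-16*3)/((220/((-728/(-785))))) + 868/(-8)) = -11225500/9386447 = -1.20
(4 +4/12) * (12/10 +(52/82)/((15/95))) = 41704/1845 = 22.60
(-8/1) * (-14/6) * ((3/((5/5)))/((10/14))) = 392/5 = 78.40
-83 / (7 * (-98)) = 83 / 686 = 0.12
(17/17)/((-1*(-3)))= 1/3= 0.33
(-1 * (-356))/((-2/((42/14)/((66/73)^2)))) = -474281/726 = -653.28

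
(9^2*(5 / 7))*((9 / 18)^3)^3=405 / 3584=0.11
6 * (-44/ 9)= -88/ 3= -29.33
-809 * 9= -7281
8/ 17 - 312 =-5296/ 17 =-311.53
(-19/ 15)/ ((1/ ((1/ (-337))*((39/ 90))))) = 247/ 151650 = 0.00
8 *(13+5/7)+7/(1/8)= 1160/7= 165.71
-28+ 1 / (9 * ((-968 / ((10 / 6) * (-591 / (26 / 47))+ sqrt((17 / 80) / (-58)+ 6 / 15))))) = -6296041 / 226512 - sqrt(533310) / 10105920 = -27.80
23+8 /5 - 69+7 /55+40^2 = 17113 /11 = 1555.73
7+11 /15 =116 /15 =7.73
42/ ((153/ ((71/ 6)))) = 497/ 153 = 3.25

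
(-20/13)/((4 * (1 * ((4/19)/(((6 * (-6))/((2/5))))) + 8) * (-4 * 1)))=4275/355576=0.01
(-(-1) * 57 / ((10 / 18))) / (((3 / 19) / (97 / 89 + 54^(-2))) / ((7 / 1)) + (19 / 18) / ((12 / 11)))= 4169832801624 / 40165412645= 103.82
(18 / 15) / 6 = 1 / 5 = 0.20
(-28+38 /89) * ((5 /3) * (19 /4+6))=-87935 /178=-494.02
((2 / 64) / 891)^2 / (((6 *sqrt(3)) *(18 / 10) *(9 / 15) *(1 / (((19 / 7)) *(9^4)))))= 475 *sqrt(3) / 421521408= 0.00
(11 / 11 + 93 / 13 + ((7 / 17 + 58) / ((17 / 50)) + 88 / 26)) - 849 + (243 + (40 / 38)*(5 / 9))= -271162382 / 642447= -422.08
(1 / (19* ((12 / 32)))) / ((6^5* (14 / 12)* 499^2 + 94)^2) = 2 / 72714858959089589673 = 0.00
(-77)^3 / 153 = -2983.88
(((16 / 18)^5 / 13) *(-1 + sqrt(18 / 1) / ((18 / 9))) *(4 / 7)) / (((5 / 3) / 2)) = -262144 / 8955765 + 131072 *sqrt(2) / 2985255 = 0.03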